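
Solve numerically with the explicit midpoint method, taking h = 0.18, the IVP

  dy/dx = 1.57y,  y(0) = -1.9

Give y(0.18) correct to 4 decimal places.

Midpoint: k1 = f(x_n, y_n); k2 = f(x_n + h/2, y_n + (h/2)·k1); y_{n+1} = y_n + h·k2.
x=0.000000, y=-1.900000:
  k1 = f(0.000000, -1.900000) = -2.983000
  k2 = f(0.090000, -2.168470) = -3.404498
  y ← -1.900000 + 0.18·(-3.404498) = -2.512810
y(0.18) ≈ -2.5128

-2.5128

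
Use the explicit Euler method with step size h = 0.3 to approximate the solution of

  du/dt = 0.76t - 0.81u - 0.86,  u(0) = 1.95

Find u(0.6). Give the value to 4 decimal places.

Euler: u_{n+1} = u_n + h·f(t_n, u_n).
t=0.000000, u=1.950000: f=-2.439500 → u ← 1.950000 + 0.3·(-2.439500) = 1.218150
t=0.300000, u=1.218150: f=-1.618702 → u ← 1.218150 + 0.3·(-1.618702) = 0.732540
u(0.6) ≈ 0.7325

0.7325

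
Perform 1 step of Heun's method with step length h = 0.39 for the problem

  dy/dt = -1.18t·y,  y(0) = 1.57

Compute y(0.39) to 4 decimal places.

Heun: k1 = f(t_n, y_n); k2 = f(t_n + h, y_n + h·k1); y_{n+1} = y_n + (h/2)·(k1 + k2).
t=0.000000, y=1.570000:
  k1 = f(0.000000, 1.570000) = 0.000000
  k2 = f(0.390000, 1.570000) = -0.722514
  y ← 1.570000 + (0.39/2)·(0.000000 + (-0.722514)) = 1.429110
y(0.39) ≈ 1.4291

1.4291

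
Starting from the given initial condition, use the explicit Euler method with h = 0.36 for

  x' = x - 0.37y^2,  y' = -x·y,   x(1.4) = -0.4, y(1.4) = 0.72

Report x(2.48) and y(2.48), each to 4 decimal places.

-1.3915, 1.3400

Euler on (x,y): x_{n+1} = x_n + h·x', y_{n+1} = y_n + h·y'.
1.400000: (-0.400000, 0.720000); f=(-0.591808, 0.288000) → (-0.613051, 0.823680)
1.760000: (-0.613051, 0.823680); f=(-0.864077, 0.504958) → (-0.924119, 1.005465)
2.120000: (-0.924119, 1.005465); f=(-1.298174, 0.929169) → (-1.391461, 1.339966)
(x(2.48), y(2.48)) ≈ (-1.3915, 1.3400)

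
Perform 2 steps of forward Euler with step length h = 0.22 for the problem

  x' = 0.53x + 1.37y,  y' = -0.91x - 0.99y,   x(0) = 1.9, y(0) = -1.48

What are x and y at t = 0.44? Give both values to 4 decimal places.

1.4073, -1.5385

Euler on (x,y): x_{n+1} = x_n + h·x', y_{n+1} = y_n + h·y'.
0.000000: (1.900000, -1.480000); f=(-1.020600, -0.263800) → (1.675468, -1.538036)
0.220000: (1.675468, -1.538036); f=(-1.219111, -0.002020) → (1.407264, -1.538480)
(x(0.44), y(0.44)) ≈ (1.4073, -1.5385)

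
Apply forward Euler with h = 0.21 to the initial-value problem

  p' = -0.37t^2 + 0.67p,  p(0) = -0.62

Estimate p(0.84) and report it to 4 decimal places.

-1.1007

Euler: p_{n+1} = p_n + h·f(t_n, p_n).
t=0.000000, p=-0.620000: f=-0.415400 → p ← -0.620000 + 0.21·(-0.415400) = -0.707234
t=0.210000, p=-0.707234: f=-0.490164 → p ← -0.707234 + 0.21·(-0.490164) = -0.810168
t=0.420000, p=-0.810168: f=-0.608081 → p ← -0.810168 + 0.21·(-0.608081) = -0.937865
t=0.630000, p=-0.937865: f=-0.775223 → p ← -0.937865 + 0.21·(-0.775223) = -1.100662
p(0.84) ≈ -1.1007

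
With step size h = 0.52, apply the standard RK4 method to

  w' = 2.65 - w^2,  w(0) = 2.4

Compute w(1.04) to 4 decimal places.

1.6672

RK4: k1 = f(t_n, w_n); k2 = f(t_n + h/2, w_n + (h/2)·k1); k3 = f(t_n + h/2, w_n + (h/2)·k2); k4 = f(t_n + h, w_n + h·k3); w_{n+1} = w_n + (h/6)·(k1 + 2k2 + 2k3 + k4).
t=0.000000, w=2.400000:
  k1 = f(0.000000, 2.400000) = -3.110000
  k2 = f(0.260000, 1.591400) = 0.117446
  k3 = f(0.260000, 2.430536) = -3.257505
  k4 = f(0.520000, 0.706097) = 2.151427
  w ← 2.400000 + (0.52/6)·(k1 + 2k2 + 2k3 + k4) = 1.772647
t=0.520000, w=1.772647:
  k1 = f(0.520000, 1.772647) = -0.492276
  k2 = f(0.780000, 1.644655) = -0.054890
  k3 = f(0.780000, 1.758375) = -0.441884
  k4 = f(1.040000, 1.542867) = 0.269562
  w ← 1.772647 + (0.52/6)·(k1 + 2k2 + 2k3 + k4) = 1.667237
w(1.04) ≈ 1.6672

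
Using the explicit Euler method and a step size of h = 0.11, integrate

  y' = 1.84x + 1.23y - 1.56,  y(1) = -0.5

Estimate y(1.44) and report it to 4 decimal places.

-0.5341

Euler: y_{n+1} = y_n + h·f(x_n, y_n).
x=1.000000, y=-0.500000: f=-0.335000 → y ← -0.500000 + 0.11·(-0.335000) = -0.536850
x=1.110000, y=-0.536850: f=-0.177925 → y ← -0.536850 + 0.11·(-0.177925) = -0.556422
x=1.220000, y=-0.556422: f=0.000401 → y ← -0.556422 + 0.11·0.000401 = -0.556378
x=1.330000, y=-0.556378: f=0.202855 → y ← -0.556378 + 0.11·0.202855 = -0.534064
y(1.44) ≈ -0.5341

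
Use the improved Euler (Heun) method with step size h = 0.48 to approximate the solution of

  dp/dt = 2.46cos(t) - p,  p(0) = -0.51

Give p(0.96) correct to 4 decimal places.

Heun: k1 = f(t_n, p_n); k2 = f(t_n + h, p_n + h·k1); p_{n+1} = p_n + (h/2)·(k1 + k2).
t=0.000000, p=-0.510000:
  k1 = f(0.000000, -0.510000) = 2.970000
  k2 = f(0.480000, 0.915600) = 1.266408
  p ← -0.510000 + (0.48/2)·(2.970000 + 1.266408) = 0.506738
t=0.480000, p=0.506738:
  k1 = f(0.480000, 0.506738) = 1.675270
  k2 = f(0.960000, 1.310867) = 0.099992
  p ← 0.506738 + (0.48/2)·(1.675270 + 0.099992) = 0.932801
p(0.96) ≈ 0.9328

0.9328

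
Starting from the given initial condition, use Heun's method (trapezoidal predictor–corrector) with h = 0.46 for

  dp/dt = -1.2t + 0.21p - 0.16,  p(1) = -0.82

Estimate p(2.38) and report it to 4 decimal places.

-4.5149

Heun: k1 = f(t_n, p_n); k2 = f(t_n + h, p_n + h·k1); p_{n+1} = p_n + (h/2)·(k1 + k2).
t=1.000000, p=-0.820000:
  k1 = f(1.000000, -0.820000) = -1.532200
  k2 = f(1.460000, -1.524812) = -2.232211
  p ← -0.820000 + (0.46/2)·(-1.532200 + (-2.232211)) = -1.685814
t=1.460000, p=-1.685814:
  k1 = f(1.460000, -1.685814) = -2.266021
  k2 = f(1.920000, -2.728184) = -3.036919
  p ← -1.685814 + (0.46/2)·(-2.266021 + (-3.036919)) = -2.905491
t=1.920000, p=-2.905491:
  k1 = f(1.920000, -2.905491) = -3.074153
  k2 = f(2.380000, -4.319601) = -3.923116
  p ← -2.905491 + (0.46/2)·(-3.074153 + (-3.923116)) = -4.514862
p(2.38) ≈ -4.5149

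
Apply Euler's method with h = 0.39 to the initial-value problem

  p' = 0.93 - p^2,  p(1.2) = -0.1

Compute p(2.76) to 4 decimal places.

Euler: p_{n+1} = p_n + h·f(s_n, p_n).
s=1.200000, p=-0.100000: f=0.920000 → p ← -0.100000 + 0.39·0.920000 = 0.258800
s=1.590000, p=0.258800: f=0.863023 → p ← 0.258800 + 0.39·0.863023 = 0.595379
s=1.980000, p=0.595379: f=0.575524 → p ← 0.595379 + 0.39·0.575524 = 0.819833
s=2.370000, p=0.819833: f=0.257874 → p ← 0.819833 + 0.39·0.257874 = 0.920404
p(2.76) ≈ 0.9204

0.9204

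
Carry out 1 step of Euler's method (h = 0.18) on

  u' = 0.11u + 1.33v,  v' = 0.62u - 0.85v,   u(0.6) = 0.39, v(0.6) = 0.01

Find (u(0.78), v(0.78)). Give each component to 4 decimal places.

0.4001, 0.0520

Euler on (u,v): u_{n+1} = u_n + h·u', v_{n+1} = v_n + h·v'.
0.600000: (0.390000, 0.010000); f=(0.056200, 0.233300) → (0.400116, 0.051994)
(u(0.78), v(0.78)) ≈ (0.4001, 0.0520)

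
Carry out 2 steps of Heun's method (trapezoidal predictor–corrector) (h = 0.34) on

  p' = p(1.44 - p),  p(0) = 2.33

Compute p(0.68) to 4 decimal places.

1.7212

Heun: k1 = f(t_n, p_n); k2 = f(t_n + h, p_n + h·k1); p_{n+1} = p_n + (h/2)·(k1 + k2).
t=0.000000, p=2.330000:
  k1 = f(0.000000, 2.330000) = -2.073700
  k2 = f(0.340000, 1.624942) = -0.300520
  p ← 2.330000 + (0.34/2)·(-2.073700 + (-0.300520)) = 1.926383
t=0.340000, p=1.926383:
  k1 = f(0.340000, 1.926383) = -0.936959
  k2 = f(0.680000, 1.607817) = -0.269818
  p ← 1.926383 + (0.34/2)·(-0.936959 + (-0.269818)) = 1.721230
p(0.68) ≈ 1.7212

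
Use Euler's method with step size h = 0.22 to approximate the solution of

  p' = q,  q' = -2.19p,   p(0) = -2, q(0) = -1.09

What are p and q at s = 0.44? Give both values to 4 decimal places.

Euler on (p,q): p_{n+1} = p_n + h·p', q_{n+1} = q_n + h·q'.
0.000000: (-2.000000, -1.090000); f=(-1.090000, 4.380000) → (-2.239800, -0.126400)
0.220000: (-2.239800, -0.126400); f=(-0.126400, 4.905162) → (-2.267608, 0.952736)
(p(0.44), q(0.44)) ≈ (-2.2676, 0.9527)

-2.2676, 0.9527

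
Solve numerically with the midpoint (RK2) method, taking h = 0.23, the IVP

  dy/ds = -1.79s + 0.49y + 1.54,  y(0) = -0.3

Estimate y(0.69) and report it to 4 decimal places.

0.3694

Midpoint: k1 = f(s_n, y_n); k2 = f(s_n + h/2, y_n + (h/2)·k1); y_{n+1} = y_n + h·k2.
s=0.000000, y=-0.300000:
  k1 = f(0.000000, -0.300000) = 1.393000
  k2 = f(0.115000, -0.139805) = 1.265646
  y ← -0.300000 + 0.23·1.265646 = -0.008902
s=0.230000, y=-0.008902:
  k1 = f(0.230000, -0.008902) = 1.123938
  k2 = f(0.345000, 0.120351) = 0.981422
  y ← -0.008902 + 0.23·0.981422 = 0.216826
s=0.460000, y=0.216826:
  k1 = f(0.460000, 0.216826) = 0.822845
  k2 = f(0.575000, 0.311453) = 0.663362
  y ← 0.216826 + 0.23·0.663362 = 0.369399
y(0.69) ≈ 0.3694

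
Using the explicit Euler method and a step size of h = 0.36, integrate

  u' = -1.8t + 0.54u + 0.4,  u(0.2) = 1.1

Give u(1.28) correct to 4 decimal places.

1.1813

Euler: u_{n+1} = u_n + h·f(t_n, u_n).
t=0.200000, u=1.100000: f=0.634000 → u ← 1.100000 + 0.36·0.634000 = 1.328240
t=0.560000, u=1.328240: f=0.109250 → u ← 1.328240 + 0.36·0.109250 = 1.367570
t=0.920000, u=1.367570: f=-0.517512 → u ← 1.367570 + 0.36·(-0.517512) = 1.181265
u(1.28) ≈ 1.1813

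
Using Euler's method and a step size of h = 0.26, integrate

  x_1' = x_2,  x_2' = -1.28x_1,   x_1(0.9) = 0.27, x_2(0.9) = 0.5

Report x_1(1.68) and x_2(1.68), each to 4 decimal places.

0.5787, 0.1084

Euler on (x_1,x_2): x_1_{n+1} = x_1_n + h·x_1', x_2_{n+1} = x_2_n + h·x_2'.
0.900000: (0.270000, 0.500000); f=(0.500000, -0.345600) → (0.400000, 0.410144)
1.160000: (0.400000, 0.410144); f=(0.410144, -0.512000) → (0.506637, 0.277024)
1.420000: (0.506637, 0.277024); f=(0.277024, -0.648496) → (0.578664, 0.108415)
(x_1(1.68), x_2(1.68)) ≈ (0.5787, 0.1084)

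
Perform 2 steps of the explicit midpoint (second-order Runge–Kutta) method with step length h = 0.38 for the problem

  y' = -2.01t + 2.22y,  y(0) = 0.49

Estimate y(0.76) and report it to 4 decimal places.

Midpoint: k1 = f(t_n, y_n); k2 = f(t_n + h/2, y_n + (h/2)·k1); y_{n+1} = y_n + h·k2.
t=0.000000, y=0.490000:
  k1 = f(0.000000, 0.490000) = 1.087800
  k2 = f(0.190000, 0.696682) = 1.164734
  y ← 0.490000 + 0.38·1.164734 = 0.932599
t=0.380000, y=0.932599:
  k1 = f(0.380000, 0.932599) = 1.306570
  k2 = f(0.570000, 1.180847) = 1.475781
  y ← 0.932599 + 0.38·1.475781 = 1.493396
y(0.76) ≈ 1.4934

1.4934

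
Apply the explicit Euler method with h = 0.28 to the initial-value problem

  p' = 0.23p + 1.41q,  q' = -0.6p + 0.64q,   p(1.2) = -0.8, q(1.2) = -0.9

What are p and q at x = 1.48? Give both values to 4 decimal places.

Euler on (p,q): p_{n+1} = p_n + h·p', q_{n+1} = q_n + h·q'.
1.200000: (-0.800000, -0.900000); f=(-1.453000, -0.096000) → (-1.206840, -0.926880)
(p(1.48), q(1.48)) ≈ (-1.2068, -0.9269)

-1.2068, -0.9269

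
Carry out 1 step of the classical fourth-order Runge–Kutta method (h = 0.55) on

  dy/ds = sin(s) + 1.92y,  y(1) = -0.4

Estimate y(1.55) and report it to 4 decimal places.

RK4: k1 = f(s_n, y_n); k2 = f(s_n + h/2, y_n + (h/2)·k1); k3 = f(s_n + h/2, y_n + (h/2)·k2); k4 = f(s_n + h, y_n + h·k3); y_{n+1} = y_n + (h/6)·(k1 + 2k2 + 2k3 + k4).
s=1.000000, y=-0.400000:
  k1 = f(1.000000, -0.400000) = 0.073471
  k2 = f(1.275000, -0.379795) = 0.227363
  k3 = f(1.275000, -0.337475) = 0.308618
  k4 = f(1.550000, -0.230260) = 0.557684
  y ← -0.400000 + (0.55/6)·(k1 + 2k2 + 2k3 + k4) = -0.243881
y(1.55) ≈ -0.2439

-0.2439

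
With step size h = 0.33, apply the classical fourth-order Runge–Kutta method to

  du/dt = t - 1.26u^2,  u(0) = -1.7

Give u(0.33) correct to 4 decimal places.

-5.2715

RK4: k1 = f(t_n, u_n); k2 = f(t_n + h/2, u_n + (h/2)·k1); k3 = f(t_n + h/2, u_n + (h/2)·k2); k4 = f(t_n + h, u_n + h·k3); u_{n+1} = u_n + (h/6)·(k1 + 2k2 + 2k3 + k4).
t=0.000000, u=-1.700000:
  k1 = f(0.000000, -1.700000) = -3.641400
  k2 = f(0.165000, -2.300831) = -6.505217
  k3 = f(0.165000, -2.773361) = -9.526328
  k4 = f(0.330000, -4.843688) = -29.231259
  u ← -1.700000 + (0.33/6)·(k1 + 2k2 + 2k3 + k4) = -5.271466
u(0.33) ≈ -5.2715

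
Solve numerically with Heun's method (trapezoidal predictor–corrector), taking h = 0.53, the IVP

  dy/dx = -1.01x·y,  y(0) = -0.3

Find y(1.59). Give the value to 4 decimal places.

-0.0897

Heun: k1 = f(x_n, y_n); k2 = f(x_n + h, y_n + h·k1); y_{n+1} = y_n + (h/2)·(k1 + k2).
x=0.000000, y=-0.300000:
  k1 = f(0.000000, -0.300000) = 0.000000
  k2 = f(0.530000, -0.300000) = 0.160590
  y ← -0.300000 + (0.53/2)·(0.000000 + 0.160590) = -0.257444
x=0.530000, y=-0.257444:
  k1 = f(0.530000, -0.257444) = 0.137810
  k2 = f(1.060000, -0.184405) = 0.197424
  y ← -0.257444 + (0.53/2)·(0.137810 + 0.197424) = -0.168607
x=1.060000, y=-0.168607:
  k1 = f(1.060000, -0.168607) = 0.180511
  k2 = f(1.590000, -0.072936) = 0.117128
  y ← -0.168607 + (0.53/2)·(0.180511 + 0.117128) = -0.089733
y(1.59) ≈ -0.0897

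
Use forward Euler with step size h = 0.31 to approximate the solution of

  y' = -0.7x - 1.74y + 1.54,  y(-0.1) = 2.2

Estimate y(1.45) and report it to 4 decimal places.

0.5546

Euler: y_{n+1} = y_n + h·f(x_n, y_n).
x=-0.100000, y=2.200000: f=-2.218000 → y ← 2.200000 + 0.31·(-2.218000) = 1.512420
x=0.210000, y=1.512420: f=-1.238611 → y ← 1.512420 + 0.31·(-1.238611) = 1.128451
x=0.520000, y=1.128451: f=-0.787504 → y ← 1.128451 + 0.31·(-0.787504) = 0.884324
x=0.830000, y=0.884324: f=-0.579724 → y ← 0.884324 + 0.31·(-0.579724) = 0.704610
x=1.140000, y=0.704610: f=-0.484021 → y ← 0.704610 + 0.31·(-0.484021) = 0.554563
y(1.45) ≈ 0.5546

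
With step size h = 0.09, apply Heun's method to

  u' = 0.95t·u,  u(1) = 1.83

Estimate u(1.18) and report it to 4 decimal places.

Heun: k1 = f(t_n, u_n); k2 = f(t_n + h, u_n + h·k1); u_{n+1} = u_n + (h/2)·(k1 + k2).
t=1.000000, u=1.830000:
  k1 = f(1.000000, 1.830000) = 1.738500
  k2 = f(1.090000, 1.986465) = 2.056985
  u ← 1.830000 + (0.09/2)·(1.738500 + 2.056985) = 2.000797
t=1.090000, u=2.000797:
  k1 = f(1.090000, 2.000797) = 2.071825
  k2 = f(1.180000, 2.187261) = 2.451920
  u ← 2.000797 + (0.09/2)·(2.071825 + 2.451920) = 2.204365
u(1.18) ≈ 2.2044

2.2044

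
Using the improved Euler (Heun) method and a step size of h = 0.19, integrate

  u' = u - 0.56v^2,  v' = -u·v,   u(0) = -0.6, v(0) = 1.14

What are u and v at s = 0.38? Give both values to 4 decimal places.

-1.3114, 1.5996

Heun on (u,v): k1 = f(s_n, state_n); k2 = f(s_n + h, state_n + h·k1); state_{n+1} = state_n + (h/2)·(k1 + k2).
0.000000: (-0.600000, 1.140000)
  k1 = (-1.327776, 0.684000)
  predictor → (-0.852277, 1.269960)
  k2 = (-1.755445, 1.082358)
  → (-0.892906, 1.307804)
0.190000: (-0.892906, 1.307804)
  k1 = (-1.850703, 1.167746)
  predictor → (-1.244539, 1.529676)
  k2 = (-2.554888, 1.903742)
  → (-1.311437, 1.599595)
(u(0.38), v(0.38)) ≈ (-1.3114, 1.5996)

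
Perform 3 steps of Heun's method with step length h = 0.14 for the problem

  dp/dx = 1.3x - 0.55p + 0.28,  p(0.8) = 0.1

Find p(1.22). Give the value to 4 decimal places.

Heun: k1 = f(x_n, p_n); k2 = f(x_n + h, p_n + h·k1); p_{n+1} = p_n + (h/2)·(k1 + k2).
x=0.800000, p=0.100000:
  k1 = f(0.800000, 0.100000) = 1.265000
  k2 = f(0.940000, 0.277100) = 1.349595
  p ← 0.100000 + (0.14/2)·(1.265000 + 1.349595) = 0.283022
x=0.940000, p=0.283022:
  k1 = f(0.940000, 0.283022) = 1.346338
  k2 = f(1.080000, 0.471509) = 1.424670
  p ← 0.283022 + (0.14/2)·(1.346338 + 1.424670) = 0.476992
x=1.080000, p=0.476992:
  k1 = f(1.080000, 0.476992) = 1.421654
  k2 = f(1.220000, 0.676024) = 1.494187
  p ← 0.476992 + (0.14/2)·(1.421654 + 1.494187) = 0.681101
p(1.22) ≈ 0.6811

0.6811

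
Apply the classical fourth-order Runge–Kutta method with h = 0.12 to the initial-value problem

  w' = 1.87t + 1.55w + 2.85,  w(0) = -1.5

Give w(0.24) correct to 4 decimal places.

RK4: k1 = f(t_n, w_n); k2 = f(t_n + h/2, w_n + (h/2)·k1); k3 = f(t_n + h/2, w_n + (h/2)·k2); k4 = f(t_n + h, w_n + h·k3); w_{n+1} = w_n + (h/6)·(k1 + 2k2 + 2k3 + k4).
t=0.000000, w=-1.500000:
  k1 = f(0.000000, -1.500000) = 0.525000
  k2 = f(0.060000, -1.468500) = 0.686025
  k3 = f(0.060000, -1.458838) = 0.701000
  k4 = f(0.120000, -1.415880) = 0.879786
  w ← -1.500000 + (0.12/6)·(k1 + 2k2 + 2k3 + k4) = -1.416423
t=0.120000, w=-1.416423:
  k1 = f(0.120000, -1.416423) = 0.878944
  k2 = f(0.180000, -1.363687) = 1.072886
  k3 = f(0.180000, -1.352050) = 1.090922
  k4 = f(0.240000, -1.285513) = 1.306255
  w ← -1.416423 + (0.12/6)·(k1 + 2k2 + 2k3 + k4) = -1.286167
w(0.24) ≈ -1.2862

-1.2862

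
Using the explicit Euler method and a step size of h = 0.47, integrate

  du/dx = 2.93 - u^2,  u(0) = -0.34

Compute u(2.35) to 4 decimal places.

1.6640

Euler: u_{n+1} = u_n + h·f(x_n, u_n).
x=0.000000, u=-0.340000: f=2.814400 → u ← -0.340000 + 0.47·2.814400 = 0.982768
x=0.470000, u=0.982768: f=1.964167 → u ← 0.982768 + 0.47·1.964167 = 1.905927
x=0.940000, u=1.905927: f=-0.702556 → u ← 1.905927 + 0.47·(-0.702556) = 1.575725
x=1.410000, u=1.575725: f=0.447090 → u ← 1.575725 + 0.47·0.447090 = 1.785858
x=1.880000, u=1.785858: f=-0.259287 → u ← 1.785858 + 0.47·(-0.259287) = 1.663993
u(2.35) ≈ 1.6640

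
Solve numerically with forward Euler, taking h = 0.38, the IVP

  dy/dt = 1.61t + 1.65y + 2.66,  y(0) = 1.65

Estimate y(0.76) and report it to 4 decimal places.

Euler: y_{n+1} = y_n + h·f(t_n, y_n).
t=0.000000, y=1.650000: f=5.382500 → y ← 1.650000 + 0.38·5.382500 = 3.695350
t=0.380000, y=3.695350: f=9.369127 → y ← 3.695350 + 0.38·9.369127 = 7.255618
y(0.76) ≈ 7.2556

7.2556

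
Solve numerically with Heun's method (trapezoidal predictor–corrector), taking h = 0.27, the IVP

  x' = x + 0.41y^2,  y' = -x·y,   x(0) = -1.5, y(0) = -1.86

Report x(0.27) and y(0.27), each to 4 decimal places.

-1.3385, -2.7736

Heun on (x,y): k1 = f(s_n, state_n); k2 = f(s_n + h, state_n + h·k1); state_{n+1} = state_n + (h/2)·(k1 + k2).
0.000000: (-1.500000, -1.860000)
  k1 = (-0.081564, -2.790000)
  predictor → (-1.522022, -2.613300)
  k2 = (1.278006, -3.977501)
  → (-1.338480, -2.773613)
(x(0.27), y(0.27)) ≈ (-1.3385, -2.7736)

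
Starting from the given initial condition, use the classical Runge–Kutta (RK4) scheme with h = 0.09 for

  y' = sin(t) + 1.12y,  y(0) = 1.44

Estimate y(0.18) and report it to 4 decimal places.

1.7789

RK4: k1 = f(t_n, y_n); k2 = f(t_n + h/2, y_n + (h/2)·k1); k3 = f(t_n + h/2, y_n + (h/2)·k2); k4 = f(t_n + h, y_n + h·k3); y_{n+1} = y_n + (h/6)·(k1 + 2k2 + 2k3 + k4).
t=0.000000, y=1.440000:
  k1 = f(0.000000, 1.440000) = 1.612800
  k2 = f(0.045000, 1.512576) = 1.739070
  k3 = f(0.045000, 1.518258) = 1.745434
  k4 = f(0.090000, 1.597089) = 1.878618
  y ← 1.440000 + (0.09/6)·(k1 + 2k2 + 2k3 + k4) = 1.596906
t=0.090000, y=1.596906:
  k1 = f(0.090000, 1.596906) = 1.878414
  k2 = f(0.135000, 1.681435) = 2.017798
  k3 = f(0.135000, 1.687707) = 2.024822
  k4 = f(0.180000, 1.779140) = 2.171667
  y ← 1.596906 + (0.09/6)·(k1 + 2k2 + 2k3 + k4) = 1.778936
y(0.18) ≈ 1.7789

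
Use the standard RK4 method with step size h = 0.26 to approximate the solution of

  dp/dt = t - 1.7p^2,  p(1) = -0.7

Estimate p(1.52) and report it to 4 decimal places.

RK4: k1 = f(t_n, p_n); k2 = f(t_n + h/2, p_n + (h/2)·k1); k3 = f(t_n + h/2, p_n + (h/2)·k2); k4 = f(t_n + h, p_n + h·k3); p_{n+1} = p_n + (h/6)·(k1 + 2k2 + 2k3 + k4).
t=1.000000, p=-0.700000:
  k1 = f(1.000000, -0.700000) = 0.167000
  k2 = f(1.130000, -0.678290) = 0.347869
  k3 = f(1.130000, -0.654777) = 0.401154
  k4 = f(1.260000, -0.595700) = 0.656741
  p ← -0.700000 + (0.26/6)·(k1 + 2k2 + 2k3 + k4) = -0.599389
t=1.260000, p=-0.599389:
  k1 = f(1.260000, -0.599389) = 0.649245
  k2 = f(1.390000, -0.514987) = 0.939140
  k3 = f(1.390000, -0.477301) = 1.002712
  k4 = f(1.520000, -0.338684) = 1.324998
  p ← -0.599389 + (0.26/6)·(k1 + 2k2 + 2k3 + k4) = -0.345545
p(1.52) ≈ -0.3455

-0.3455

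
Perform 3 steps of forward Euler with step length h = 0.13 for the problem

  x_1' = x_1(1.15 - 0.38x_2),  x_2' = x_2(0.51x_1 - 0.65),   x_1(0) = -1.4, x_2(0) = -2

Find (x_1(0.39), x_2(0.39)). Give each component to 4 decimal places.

-2.6123, -1.0169

Euler on (x_1,x_2): x_1_{n+1} = x_1_n + h·x_1', x_2_{n+1} = x_2_n + h·x_2'.
0.000000: (-1.400000, -2.000000); f=(-2.674000, 2.728000) → (-1.747620, -1.645360)
0.130000: (-1.747620, -1.645360); f=(-3.102439, 2.535971) → (-2.150937, -1.315684)
0.260000: (-2.150937, -1.315684); f=(-3.548960, 2.298471) → (-2.612302, -1.016883)
(x_1(0.39), x_2(0.39)) ≈ (-2.6123, -1.0169)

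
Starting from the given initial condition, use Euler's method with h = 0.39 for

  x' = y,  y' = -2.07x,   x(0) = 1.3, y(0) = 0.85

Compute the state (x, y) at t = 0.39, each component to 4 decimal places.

Euler on (x,y): x_{n+1} = x_n + h·x', y_{n+1} = y_n + h·y'.
0.000000: (1.300000, 0.850000); f=(0.850000, -2.691000) → (1.631500, -0.199490)
(x(0.39), y(0.39)) ≈ (1.6315, -0.1995)

1.6315, -0.1995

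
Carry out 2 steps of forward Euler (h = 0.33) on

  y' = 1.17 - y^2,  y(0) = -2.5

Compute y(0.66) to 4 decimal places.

-9.5463

Euler: y_{n+1} = y_n + h·f(t_n, y_n).
t=0.000000, y=-2.500000: f=-5.080000 → y ← -2.500000 + 0.33·(-5.080000) = -4.176400
t=0.330000, y=-4.176400: f=-16.272317 → y ← -4.176400 + 0.33·(-16.272317) = -9.546265
y(0.66) ≈ -9.5463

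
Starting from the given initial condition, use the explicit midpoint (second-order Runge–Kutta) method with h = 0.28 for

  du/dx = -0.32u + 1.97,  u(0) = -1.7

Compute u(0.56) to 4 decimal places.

Midpoint: k1 = f(x_n, u_n); k2 = f(x_n + h/2, u_n + (h/2)·k1); u_{n+1} = u_n + h·k2.
x=0.000000, u=-1.700000:
  k1 = f(0.000000, -1.700000) = 2.514000
  k2 = f(0.140000, -1.348040) = 2.401373
  u ← -1.700000 + 0.28·2.401373 = -1.027616
x=0.280000, u=-1.027616:
  k1 = f(0.280000, -1.027616) = 2.298837
  k2 = f(0.420000, -0.705778) = 2.195849
  u ← -1.027616 + 0.28·2.195849 = -0.412778
u(0.56) ≈ -0.4128

-0.4128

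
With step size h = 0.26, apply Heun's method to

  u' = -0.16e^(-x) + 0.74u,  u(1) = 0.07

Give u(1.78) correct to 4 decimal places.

Heun: k1 = f(x_n, u_n); k2 = f(x_n + h, u_n + h·k1); u_{n+1} = u_n + (h/2)·(k1 + k2).
x=1.000000, u=0.070000:
  k1 = f(1.000000, 0.070000) = -0.007061
  k2 = f(1.260000, 0.068164) = 0.005057
  u ← 0.070000 + (0.26/2)·(-0.007061 + 0.005057) = 0.069740
x=1.260000, u=0.069740:
  k1 = f(1.260000, 0.069740) = 0.006223
  k2 = f(1.520000, 0.071357) = 0.017811
  u ← 0.069740 + (0.26/2)·(0.006223 + 0.017811) = 0.072864
x=1.520000, u=0.072864:
  k1 = f(1.520000, 0.072864) = 0.018925
  k2 = f(1.780000, 0.077784) = 0.030578
  u ← 0.072864 + (0.26/2)·(0.018925 + 0.030578) = 0.079299
u(1.78) ≈ 0.0793

0.0793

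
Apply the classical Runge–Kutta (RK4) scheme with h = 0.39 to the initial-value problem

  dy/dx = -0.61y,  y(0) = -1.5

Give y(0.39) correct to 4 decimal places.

RK4: k1 = f(x_n, y_n); k2 = f(x_n + h/2, y_n + (h/2)·k1); k3 = f(x_n + h/2, y_n + (h/2)·k2); k4 = f(x_n + h, y_n + h·k3); y_{n+1} = y_n + (h/6)·(k1 + 2k2 + 2k3 + k4).
x=0.000000, y=-1.500000:
  k1 = f(0.000000, -1.500000) = 0.915000
  k2 = f(0.195000, -1.321575) = 0.806161
  k3 = f(0.195000, -1.342799) = 0.819107
  k4 = f(0.390000, -1.180548) = 0.720134
  y ← -1.500000 + (0.39/6)·(k1 + 2k2 + 2k3 + k4) = -1.182431
y(0.39) ≈ -1.1824

-1.1824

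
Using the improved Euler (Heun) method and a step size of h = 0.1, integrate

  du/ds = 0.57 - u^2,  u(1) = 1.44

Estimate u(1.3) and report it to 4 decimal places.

1.1309

Heun: k1 = f(s_n, u_n); k2 = f(s_n + h, u_n + h·k1); u_{n+1} = u_n + (h/2)·(k1 + k2).
s=1.000000, u=1.440000:
  k1 = f(1.000000, 1.440000) = -1.503600
  k2 = f(1.100000, 1.289640) = -1.093171
  u ← 1.440000 + (0.1/2)·(-1.503600 + (-1.093171)) = 1.310161
s=1.100000, u=1.310161:
  k1 = f(1.100000, 1.310161) = -1.146523
  k2 = f(1.200000, 1.195509) = -0.859242
  u ← 1.310161 + (0.1/2)·(-1.146523 + (-0.859242)) = 1.209873
s=1.200000, u=1.209873:
  k1 = f(1.200000, 1.209873) = -0.893793
  k2 = f(1.300000, 1.120494) = -0.685507
  u ← 1.209873 + (0.1/2)·(-0.893793 + (-0.685507)) = 1.130908
u(1.3) ≈ 1.1309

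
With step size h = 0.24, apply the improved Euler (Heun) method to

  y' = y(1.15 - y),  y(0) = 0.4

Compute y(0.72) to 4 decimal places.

Heun: k1 = f(s_n, y_n); k2 = f(s_n + h, y_n + h·k1); y_{n+1} = y_n + (h/2)·(k1 + k2).
s=0.000000, y=0.400000:
  k1 = f(0.000000, 0.400000) = 0.300000
  k2 = f(0.240000, 0.472000) = 0.320016
  y ← 0.400000 + (0.24/2)·(0.300000 + 0.320016) = 0.474402
s=0.240000, y=0.474402:
  k1 = f(0.240000, 0.474402) = 0.320505
  k2 = f(0.480000, 0.551323) = 0.330064
  y ← 0.474402 + (0.24/2)·(0.320505 + 0.330064) = 0.552470
s=0.480000, y=0.552470:
  k1 = f(0.480000, 0.552470) = 0.330117
  k2 = f(0.720000, 0.631698) = 0.327410
  y ← 0.552470 + (0.24/2)·(0.330117 + 0.327410) = 0.631374
y(0.72) ≈ 0.6314

0.6314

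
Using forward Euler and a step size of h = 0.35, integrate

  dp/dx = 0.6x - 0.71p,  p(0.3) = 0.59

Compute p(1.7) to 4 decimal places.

0.7333

Euler: p_{n+1} = p_n + h·f(x_n, p_n).
x=0.300000, p=0.590000: f=-0.238900 → p ← 0.590000 + 0.35·(-0.238900) = 0.506385
x=0.650000, p=0.506385: f=0.030467 → p ← 0.506385 + 0.35·0.030467 = 0.517048
x=1.000000, p=0.517048: f=0.232896 → p ← 0.517048 + 0.35·0.232896 = 0.598562
x=1.350000, p=0.598562: f=0.385021 → p ← 0.598562 + 0.35·0.385021 = 0.733319
p(1.7) ≈ 0.7333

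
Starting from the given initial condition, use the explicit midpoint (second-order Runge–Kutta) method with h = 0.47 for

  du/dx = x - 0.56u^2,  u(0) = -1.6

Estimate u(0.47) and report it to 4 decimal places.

-2.4770

Midpoint: k1 = f(x_n, u_n); k2 = f(x_n + h/2, u_n + (h/2)·k1); u_{n+1} = u_n + h·k2.
x=0.000000, u=-1.600000:
  k1 = f(0.000000, -1.600000) = -1.433600
  k2 = f(0.235000, -1.936896) = -1.865877
  u ← -1.600000 + 0.47·(-1.865877) = -2.476962
u(0.47) ≈ -2.4770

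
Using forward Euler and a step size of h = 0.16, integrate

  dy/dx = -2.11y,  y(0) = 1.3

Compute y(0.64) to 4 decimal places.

0.2503

Euler: y_{n+1} = y_n + h·f(x_n, y_n).
x=0.000000, y=1.300000: f=-2.743000 → y ← 1.300000 + 0.16·(-2.743000) = 0.861120
x=0.160000, y=0.861120: f=-1.816963 → y ← 0.861120 + 0.16·(-1.816963) = 0.570406
x=0.320000, y=0.570406: f=-1.203556 → y ← 0.570406 + 0.16·(-1.203556) = 0.377837
x=0.480000, y=0.377837: f=-0.797236 → y ← 0.377837 + 0.16·(-0.797236) = 0.250279
y(0.64) ≈ 0.2503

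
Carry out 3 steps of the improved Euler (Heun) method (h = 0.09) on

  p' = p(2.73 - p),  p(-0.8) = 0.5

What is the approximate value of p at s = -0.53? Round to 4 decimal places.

Heun: k1 = f(s_n, p_n); k2 = f(s_n + h, p_n + h·k1); p_{n+1} = p_n + (h/2)·(k1 + k2).
s=-0.800000, p=0.500000:
  k1 = f(-0.800000, 0.500000) = 1.115000
  k2 = f(-0.710000, 0.600350) = 1.278535
  p ← 0.500000 + (0.09/2)·(1.115000 + 1.278535) = 0.607709
s=-0.710000, p=0.607709:
  k1 = f(-0.710000, 0.607709) = 1.289735
  k2 = f(-0.620000, 0.723785) = 1.452069
  p ← 0.607709 + (0.09/2)·(1.289735 + 1.452069) = 0.731090
s=-0.620000, p=0.731090:
  k1 = f(-0.620000, 0.731090) = 1.461383
  k2 = f(-0.530000, 0.862615) = 1.610834
  p ← 0.731090 + (0.09/2)·(1.461383 + 1.610834) = 0.869340
p(-0.53) ≈ 0.8693

0.8693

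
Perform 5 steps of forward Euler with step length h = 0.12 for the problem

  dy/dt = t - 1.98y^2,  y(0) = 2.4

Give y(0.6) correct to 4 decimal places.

Euler: y_{n+1} = y_n + h·f(t_n, y_n).
t=0.000000, y=2.400000: f=-11.404800 → y ← 2.400000 + 0.12·(-11.404800) = 1.031424
t=0.120000, y=1.031424: f=-1.986394 → y ← 1.031424 + 0.12·(-1.986394) = 0.793057
t=0.240000, y=0.793057: f=-1.005299 → y ← 0.793057 + 0.12·(-1.005299) = 0.672421
t=0.360000, y=0.672421: f=-0.535256 → y ← 0.672421 + 0.12·(-0.535256) = 0.608190
t=0.480000, y=0.608190: f=-0.252392 → y ← 0.608190 + 0.12·(-0.252392) = 0.577903
y(0.6) ≈ 0.5779

0.5779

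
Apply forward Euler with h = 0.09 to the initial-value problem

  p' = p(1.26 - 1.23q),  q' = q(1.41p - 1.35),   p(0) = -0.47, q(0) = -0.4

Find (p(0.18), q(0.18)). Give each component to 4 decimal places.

-0.6255, -0.2651

Euler on (p,q): p_{n+1} = p_n + h·p', q_{n+1} = q_n + h·q'.
0.000000: (-0.470000, -0.400000); f=(-0.823440, 0.805080) → (-0.544110, -0.327543)
0.090000: (-0.544110, -0.327543); f=(-0.904788, 0.693472) → (-0.625540, -0.265130)
(p(0.18), q(0.18)) ≈ (-0.6255, -0.2651)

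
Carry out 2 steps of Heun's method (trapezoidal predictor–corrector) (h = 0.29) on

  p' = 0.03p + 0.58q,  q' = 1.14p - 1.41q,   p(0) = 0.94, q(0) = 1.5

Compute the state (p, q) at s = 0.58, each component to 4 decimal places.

1.3944, 1.2259

Heun on (p,q): k1 = f(s_n, state_n); k2 = f(s_n + h, state_n + h·k1); state_{n+1} = state_n + (h/2)·(k1 + k2).
0.000000: (0.940000, 1.500000)
  k1 = (0.898200, -1.043400)
  predictor → (1.200478, 1.197414)
  k2 = (0.730514, -0.319809)
  → (1.176164, 1.302335)
0.290000: (1.176164, 1.302335)
  k1 = (0.790639, -0.495465)
  predictor → (1.405449, 1.158650)
  k2 = (0.714180, -0.031484)
  → (1.394362, 1.225927)
(p(0.58), q(0.58)) ≈ (1.3944, 1.2259)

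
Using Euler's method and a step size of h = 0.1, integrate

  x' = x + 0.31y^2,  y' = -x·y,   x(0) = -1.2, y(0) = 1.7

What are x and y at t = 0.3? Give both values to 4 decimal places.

Euler on (x,y): x_{n+1} = x_n + h·x', y_{n+1} = y_n + h·y'.
0.000000: (-1.200000, 1.700000); f=(-0.304100, 2.040000) → (-1.230410, 1.904000)
0.100000: (-1.230410, 1.904000); f=(-0.106593, 2.342701) → (-1.241069, 2.138270)
0.200000: (-1.241069, 2.138270); f=(0.176312, 2.653741) → (-1.223438, 2.403644)
(x(0.3), y(0.3)) ≈ (-1.2234, 2.4036)

-1.2234, 2.4036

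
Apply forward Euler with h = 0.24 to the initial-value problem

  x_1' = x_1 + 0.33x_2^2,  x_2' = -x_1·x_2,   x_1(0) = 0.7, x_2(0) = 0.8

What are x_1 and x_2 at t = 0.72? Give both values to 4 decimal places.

Euler on (x_1,x_2): x_1_{n+1} = x_1_n + h·x_1', x_2_{n+1} = x_2_n + h·x_2'.
0.000000: (0.700000, 0.800000); f=(0.911200, -0.560000) → (0.918688, 0.665600)
0.240000: (0.918688, 0.665600); f=(1.064886, -0.611479) → (1.174261, 0.518845)
0.480000: (1.174261, 0.518845); f=(1.263097, -0.609259) → (1.477404, 0.372623)
(x_1(0.72), x_2(0.72)) ≈ (1.4774, 0.3726)

1.4774, 0.3726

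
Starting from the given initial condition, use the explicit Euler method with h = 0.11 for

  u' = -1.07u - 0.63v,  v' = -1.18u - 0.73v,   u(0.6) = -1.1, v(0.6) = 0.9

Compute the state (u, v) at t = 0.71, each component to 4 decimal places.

Euler on (u,v): u_{n+1} = u_n + h·u', v_{n+1} = v_n + h·v'.
0.600000: (-1.100000, 0.900000); f=(0.610000, 0.641000) → (-1.032900, 0.970510)
(u(0.71), v(0.71)) ≈ (-1.0329, 0.9705)

-1.0329, 0.9705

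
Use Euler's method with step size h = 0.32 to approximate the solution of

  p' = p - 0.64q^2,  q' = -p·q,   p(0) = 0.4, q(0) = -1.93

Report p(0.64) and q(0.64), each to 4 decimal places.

Euler on (p,q): p_{n+1} = p_n + h·p', q_{n+1} = q_n + h·q'.
0.000000: (0.400000, -1.930000); f=(-1.983936, 0.772000) → (-0.234860, -1.682960)
0.320000: (-0.234860, -1.682960); f=(-2.047566, -0.395259) → (-0.890081, -1.809443)
(p(0.64), q(0.64)) ≈ (-0.8901, -1.8094)

-0.8901, -1.8094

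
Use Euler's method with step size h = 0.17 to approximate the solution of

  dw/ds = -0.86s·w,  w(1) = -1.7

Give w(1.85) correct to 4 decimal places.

-0.5687

Euler: w_{n+1} = w_n + h·f(s_n, w_n).
s=1.000000, w=-1.700000: f=1.462000 → w ← -1.700000 + 0.17·1.462000 = -1.451460
s=1.170000, w=-1.451460: f=1.460459 → w ← -1.451460 + 0.17·1.460459 = -1.203182
s=1.340000, w=-1.203182: f=1.386547 → w ← -1.203182 + 0.17·1.386547 = -0.967469
s=1.510000, w=-0.967469: f=1.256355 → w ← -0.967469 + 0.17·1.256355 = -0.753889
s=1.680000, w=-0.753889: f=1.089218 → w ← -0.753889 + 0.17·1.089218 = -0.568721
w(1.85) ≈ -0.5687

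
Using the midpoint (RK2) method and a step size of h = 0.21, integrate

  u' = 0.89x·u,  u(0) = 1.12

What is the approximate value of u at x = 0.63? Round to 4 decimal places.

1.3340

Midpoint: k1 = f(x_n, u_n); k2 = f(x_n + h/2, u_n + (h/2)·k1); u_{n+1} = u_n + h·k2.
x=0.000000, u=1.120000:
  k1 = f(0.000000, 1.120000) = 0.000000
  k2 = f(0.105000, 1.120000) = 0.104664
  u ← 1.120000 + 0.21·0.104664 = 1.141979
x=0.210000, u=1.141979:
  k1 = f(0.210000, 1.141979) = 0.213436
  k2 = f(0.315000, 1.164390) = 0.326437
  u ← 1.141979 + 0.21·0.326437 = 1.210531
x=0.420000, u=1.210531:
  k1 = f(0.420000, 1.210531) = 0.452497
  k2 = f(0.525000, 1.258043) = 0.587821
  u ← 1.210531 + 0.21·0.587821 = 1.333974
u(0.63) ≈ 1.3340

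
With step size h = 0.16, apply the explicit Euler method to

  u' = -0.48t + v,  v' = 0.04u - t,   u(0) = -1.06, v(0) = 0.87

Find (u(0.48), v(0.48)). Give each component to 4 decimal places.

Euler on (u,v): u_{n+1} = u_n + h·u', v_{n+1} = v_n + h·v'.
0.000000: (-1.060000, 0.870000); f=(0.870000, -0.042400) → (-0.920800, 0.863216)
0.160000: (-0.920800, 0.863216); f=(0.786416, -0.196832) → (-0.794973, 0.831723)
0.320000: (-0.794973, 0.831723); f=(0.678123, -0.351799) → (-0.686474, 0.775435)
(u(0.48), v(0.48)) ≈ (-0.6865, 0.7754)

-0.6865, 0.7754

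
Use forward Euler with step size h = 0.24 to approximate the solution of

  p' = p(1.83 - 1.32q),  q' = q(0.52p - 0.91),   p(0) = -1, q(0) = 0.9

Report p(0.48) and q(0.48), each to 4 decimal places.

Euler on (p,q): p_{n+1} = p_n + h·p', q_{n+1} = q_n + h·q'.
0.000000: (-1.000000, 0.900000); f=(-0.642000, -1.287000) → (-1.154080, 0.591120)
0.240000: (-1.154080, 0.591120); f=(-1.211463, -0.892663) → (-1.444831, 0.376881)
(p(0.48), q(0.48)) ≈ (-1.4448, 0.3769)

-1.4448, 0.3769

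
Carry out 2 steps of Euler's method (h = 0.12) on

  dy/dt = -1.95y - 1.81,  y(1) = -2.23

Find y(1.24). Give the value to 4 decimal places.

Euler: y_{n+1} = y_n + h·f(t_n, y_n).
t=1.000000, y=-2.230000: f=2.538500 → y ← -2.230000 + 0.12·2.538500 = -1.925380
t=1.120000, y=-1.925380: f=1.944491 → y ← -1.925380 + 0.12·1.944491 = -1.692041
y(1.24) ≈ -1.6920

-1.6920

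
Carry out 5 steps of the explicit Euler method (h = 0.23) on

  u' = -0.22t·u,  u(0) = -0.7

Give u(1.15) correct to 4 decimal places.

-0.6218

Euler: u_{n+1} = u_n + h·f(t_n, u_n).
t=0.000000, u=-0.700000: f=0.000000 → u ← -0.700000 + 0.23·0.000000 = -0.700000
t=0.230000, u=-0.700000: f=0.035420 → u ← -0.700000 + 0.23·0.035420 = -0.691853
t=0.460000, u=-0.691853: f=0.070016 → u ← -0.691853 + 0.23·0.070016 = -0.675750
t=0.690000, u=-0.675750: f=0.102579 → u ← -0.675750 + 0.23·0.102579 = -0.652157
t=0.920000, u=-0.652157: f=0.131997 → u ← -0.652157 + 0.23·0.131997 = -0.621797
u(1.15) ≈ -0.6218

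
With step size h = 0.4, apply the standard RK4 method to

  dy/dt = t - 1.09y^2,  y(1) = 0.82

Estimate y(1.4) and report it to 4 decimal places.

RK4: k1 = f(t_n, y_n); k2 = f(t_n + h/2, y_n + (h/2)·k1); k3 = f(t_n + h/2, y_n + (h/2)·k2); k4 = f(t_n + h, y_n + h·k3); y_{n+1} = y_n + (h/6)·(k1 + 2k2 + 2k3 + k4).
t=1.000000, y=0.820000:
  k1 = f(1.000000, 0.820000) = 0.267084
  k2 = f(1.200000, 0.873417) = 0.368486
  k3 = f(1.200000, 0.893697) = 0.329423
  k4 = f(1.400000, 0.951769) = 0.412608
  y ← 0.820000 + (0.4/6)·(k1 + 2k2 + 2k3 + k4) = 0.958367
y(1.4) ≈ 0.9584

0.9584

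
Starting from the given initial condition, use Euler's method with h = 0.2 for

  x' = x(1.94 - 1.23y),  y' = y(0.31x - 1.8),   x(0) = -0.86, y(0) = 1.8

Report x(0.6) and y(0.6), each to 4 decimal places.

Euler on (x,y): x_{n+1} = x_n + h·x', y_{n+1} = y_n + h·y'.
0.000000: (-0.860000, 1.800000); f=(0.235640, -3.719880) → (-0.812872, 1.056024)
0.200000: (-0.812872, 1.056024); f=(-0.521125, -2.166951) → (-0.917097, 0.622634)
0.400000: (-0.917097, 0.622634); f=(-1.076819, -1.297756) → (-1.132461, 0.363083)
(x(0.6), y(0.6)) ≈ (-1.1325, 0.3631)

-1.1325, 0.3631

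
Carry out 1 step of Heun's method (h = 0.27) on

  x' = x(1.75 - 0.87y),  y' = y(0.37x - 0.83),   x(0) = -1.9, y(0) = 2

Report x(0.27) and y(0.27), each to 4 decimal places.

-2.0904, 1.3432

Heun on (x,y): k1 = f(s_n, state_n); k2 = f(s_n + h, state_n + h·k1); state_{n+1} = state_n + (h/2)·(k1 + k2).
0.000000: (-1.900000, 2.000000)
  k1 = (-0.019000, -3.066000)
  predictor → (-1.905130, 1.172180)
  k2 = (-1.391132, -1.799177)
  → (-2.090368, 1.343201)
(x(0.27), y(0.27)) ≈ (-2.0904, 1.3432)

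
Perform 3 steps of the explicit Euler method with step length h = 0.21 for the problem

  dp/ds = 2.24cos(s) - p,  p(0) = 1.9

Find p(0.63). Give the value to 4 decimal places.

2.0233

Euler: p_{n+1} = p_n + h·f(s_n, p_n).
s=0.000000, p=1.900000: f=0.340000 → p ← 1.900000 + 0.21·0.340000 = 1.971400
s=0.210000, p=1.971400: f=0.219389 → p ← 1.971400 + 0.21·0.219389 = 2.017472
s=0.420000, p=2.017472: f=0.027847 → p ← 2.017472 + 0.21·0.027847 = 2.023320
p(0.63) ≈ 2.0233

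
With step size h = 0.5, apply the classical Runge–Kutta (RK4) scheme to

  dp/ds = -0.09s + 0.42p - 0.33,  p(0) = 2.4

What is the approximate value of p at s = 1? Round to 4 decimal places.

RK4: k1 = f(s_n, p_n); k2 = f(s_n + h/2, p_n + (h/2)·k1); k3 = f(s_n + h/2, p_n + (h/2)·k2); k4 = f(s_n + h, p_n + h·k3); p_{n+1} = p_n + (h/6)·(k1 + 2k2 + 2k3 + k4).
s=0.000000, p=2.400000:
  k1 = f(0.000000, 2.400000) = 0.678000
  k2 = f(0.250000, 2.569500) = 0.726690
  k3 = f(0.250000, 2.581672) = 0.731802
  k4 = f(0.500000, 2.765901) = 0.786679
  p ← 2.400000 + (0.5/6)·(k1 + 2k2 + 2k3 + k4) = 2.765139
s=0.500000, p=2.765139:
  k1 = f(0.500000, 2.765139) = 0.786358
  k2 = f(0.750000, 2.961728) = 0.846426
  k3 = f(0.750000, 2.976745) = 0.852733
  k4 = f(1.000000, 3.191505) = 0.920432
  p ← 2.765139 + (0.5/6)·(k1 + 2k2 + 2k3 + k4) = 3.190564
p(1) ≈ 3.1906

3.1906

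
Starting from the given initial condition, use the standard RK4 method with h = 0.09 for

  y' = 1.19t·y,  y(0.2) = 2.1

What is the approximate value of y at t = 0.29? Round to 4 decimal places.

2.1558

RK4: k1 = f(t_n, y_n); k2 = f(t_n + h/2, y_n + (h/2)·k1); k3 = f(t_n + h/2, y_n + (h/2)·k2); k4 = f(t_n + h, y_n + h·k3); y_{n+1} = y_n + (h/6)·(k1 + 2k2 + 2k3 + k4).
t=0.200000, y=2.100000:
  k1 = f(0.200000, 2.100000) = 0.499800
  k2 = f(0.245000, 2.122491) = 0.618812
  k3 = f(0.245000, 2.127847) = 0.620374
  k4 = f(0.290000, 2.155834) = 0.743978
  y ← 2.100000 + (0.09/6)·(k1 + 2k2 + 2k3 + k4) = 2.155832
y(0.29) ≈ 2.1558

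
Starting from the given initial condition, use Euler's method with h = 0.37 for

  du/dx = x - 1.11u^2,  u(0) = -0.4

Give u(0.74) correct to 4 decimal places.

-0.4179

Euler: u_{n+1} = u_n + h·f(x_n, u_n).
x=0.000000, u=-0.400000: f=-0.177600 → u ← -0.400000 + 0.37·(-0.177600) = -0.465712
x=0.370000, u=-0.465712: f=0.129255 → u ← -0.465712 + 0.37·0.129255 = -0.417888
u(0.74) ≈ -0.4179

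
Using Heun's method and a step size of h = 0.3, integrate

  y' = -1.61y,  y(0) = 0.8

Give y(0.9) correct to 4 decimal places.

0.2035

Heun: k1 = f(t_n, y_n); k2 = f(t_n + h, y_n + h·k1); y_{n+1} = y_n + (h/2)·(k1 + k2).
t=0.000000, y=0.800000:
  k1 = f(0.000000, 0.800000) = -1.288000
  k2 = f(0.300000, 0.413600) = -0.665896
  y ← 0.800000 + (0.3/2)·(-1.288000 + (-0.665896)) = 0.506916
t=0.300000, y=0.506916:
  k1 = f(0.300000, 0.506916) = -0.816134
  k2 = f(0.600000, 0.262075) = -0.421941
  y ← 0.506916 + (0.3/2)·(-0.816134 + (-0.421941)) = 0.321204
t=0.600000, y=0.321204:
  k1 = f(0.600000, 0.321204) = -0.517139
  k2 = f(0.900000, 0.166063) = -0.267361
  y ← 0.321204 + (0.3/2)·(-0.517139 + (-0.267361)) = 0.203529
y(0.9) ≈ 0.2035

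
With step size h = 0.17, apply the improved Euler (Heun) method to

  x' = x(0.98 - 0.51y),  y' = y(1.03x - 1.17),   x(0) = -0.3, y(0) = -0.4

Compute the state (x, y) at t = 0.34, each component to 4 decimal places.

Heun on (x,y): k1 = f(t_n, state_n); k2 = f(t_n + h, state_n + h·k1); state_{n+1} = state_n + (h/2)·(k1 + k2).
0.000000: (-0.300000, -0.400000)
  k1 = (-0.355200, 0.591600)
  predictor → (-0.360384, -0.299428)
  k2 = (-0.408210, 0.461477)
  → (-0.364890, -0.310488)
0.170000: (-0.364890, -0.310488)
  k1 = (-0.415372, 0.479964)
  predictor → (-0.435503, -0.228895)
  k2 = (-0.477632, 0.370481)
  → (-0.440795, -0.238201)
(x(0.34), y(0.34)) ≈ (-0.4408, -0.2382)

-0.4408, -0.2382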